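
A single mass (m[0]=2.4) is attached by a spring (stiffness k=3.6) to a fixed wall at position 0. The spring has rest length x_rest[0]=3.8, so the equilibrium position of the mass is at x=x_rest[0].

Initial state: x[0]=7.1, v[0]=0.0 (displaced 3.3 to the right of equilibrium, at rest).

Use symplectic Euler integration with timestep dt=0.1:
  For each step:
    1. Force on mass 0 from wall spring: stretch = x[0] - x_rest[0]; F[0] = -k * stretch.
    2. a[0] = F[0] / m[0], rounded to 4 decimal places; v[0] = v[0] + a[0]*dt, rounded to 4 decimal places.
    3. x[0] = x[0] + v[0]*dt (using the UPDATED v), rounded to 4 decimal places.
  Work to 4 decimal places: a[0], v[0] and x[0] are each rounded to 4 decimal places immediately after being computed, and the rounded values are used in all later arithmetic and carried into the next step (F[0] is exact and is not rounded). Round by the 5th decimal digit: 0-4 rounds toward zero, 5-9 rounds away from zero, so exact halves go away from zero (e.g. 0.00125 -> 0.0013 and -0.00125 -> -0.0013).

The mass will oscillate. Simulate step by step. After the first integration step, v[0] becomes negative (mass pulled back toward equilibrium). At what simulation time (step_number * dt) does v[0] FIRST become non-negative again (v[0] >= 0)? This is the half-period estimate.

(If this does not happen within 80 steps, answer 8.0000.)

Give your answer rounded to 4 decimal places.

Step 0: x=[7.1000] v=[0.0000]
Step 1: x=[7.0505] v=[-0.4950]
Step 2: x=[6.9522] v=[-0.9826]
Step 3: x=[6.8067] v=[-1.4554]
Step 4: x=[6.6161] v=[-1.9064]
Step 5: x=[6.3832] v=[-2.3288]
Step 6: x=[6.1116] v=[-2.7163]
Step 7: x=[5.8053] v=[-3.0630]
Step 8: x=[5.4689] v=[-3.3638]
Step 9: x=[5.1075] v=[-3.6141]
Step 10: x=[4.7265] v=[-3.8102]
Step 11: x=[4.3316] v=[-3.9492]
Step 12: x=[3.9287] v=[-4.0289]
Step 13: x=[3.5239] v=[-4.0482]
Step 14: x=[3.1232] v=[-4.0068]
Step 15: x=[2.7327] v=[-3.9053]
Step 16: x=[2.3582] v=[-3.7452]
Step 17: x=[2.0053] v=[-3.5289]
Step 18: x=[1.6793] v=[-3.2597]
Step 19: x=[1.3851] v=[-2.9416]
Step 20: x=[1.1272] v=[-2.5794]
Step 21: x=[0.9094] v=[-2.1785]
Step 22: x=[0.7349] v=[-1.7449]
Step 23: x=[0.6064] v=[-1.2851]
Step 24: x=[0.5258] v=[-0.8061]
Step 25: x=[0.4943] v=[-0.3150]
Step 26: x=[0.5124] v=[0.1809]
First v>=0 after going negative at step 26, time=2.6000

Answer: 2.6000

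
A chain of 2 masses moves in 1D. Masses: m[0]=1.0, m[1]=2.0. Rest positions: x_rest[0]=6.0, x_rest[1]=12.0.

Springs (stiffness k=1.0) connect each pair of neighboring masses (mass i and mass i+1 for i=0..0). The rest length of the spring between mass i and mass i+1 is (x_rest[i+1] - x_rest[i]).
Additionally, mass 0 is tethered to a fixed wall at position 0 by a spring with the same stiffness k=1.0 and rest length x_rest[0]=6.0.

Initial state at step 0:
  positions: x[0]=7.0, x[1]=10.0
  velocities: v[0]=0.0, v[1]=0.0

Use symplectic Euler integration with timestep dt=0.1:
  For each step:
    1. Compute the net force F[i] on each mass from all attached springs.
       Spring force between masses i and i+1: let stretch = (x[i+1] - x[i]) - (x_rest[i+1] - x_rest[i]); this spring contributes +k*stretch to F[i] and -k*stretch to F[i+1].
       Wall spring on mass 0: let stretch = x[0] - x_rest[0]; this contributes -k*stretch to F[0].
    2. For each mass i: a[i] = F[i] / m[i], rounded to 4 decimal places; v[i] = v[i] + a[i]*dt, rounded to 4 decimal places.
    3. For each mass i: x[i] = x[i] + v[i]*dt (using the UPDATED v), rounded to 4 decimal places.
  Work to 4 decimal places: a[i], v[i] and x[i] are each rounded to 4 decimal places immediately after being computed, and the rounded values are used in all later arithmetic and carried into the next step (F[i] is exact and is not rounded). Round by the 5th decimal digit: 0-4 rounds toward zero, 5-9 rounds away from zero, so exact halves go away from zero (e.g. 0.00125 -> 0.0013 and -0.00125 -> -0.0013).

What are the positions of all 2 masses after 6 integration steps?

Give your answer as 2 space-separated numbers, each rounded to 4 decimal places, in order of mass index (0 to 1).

Step 0: x=[7.0000 10.0000] v=[0.0000 0.0000]
Step 1: x=[6.9600 10.0150] v=[-0.4000 0.1500]
Step 2: x=[6.8810 10.0447] v=[-0.7905 0.2973]
Step 3: x=[6.7648 10.0886] v=[-1.1622 0.4391]
Step 4: x=[6.6142 10.1459] v=[-1.5063 0.5729]
Step 5: x=[6.4327 10.2155] v=[-1.8146 0.6963]
Step 6: x=[6.2247 10.2962] v=[-2.0796 0.8072]

Answer: 6.2247 10.2962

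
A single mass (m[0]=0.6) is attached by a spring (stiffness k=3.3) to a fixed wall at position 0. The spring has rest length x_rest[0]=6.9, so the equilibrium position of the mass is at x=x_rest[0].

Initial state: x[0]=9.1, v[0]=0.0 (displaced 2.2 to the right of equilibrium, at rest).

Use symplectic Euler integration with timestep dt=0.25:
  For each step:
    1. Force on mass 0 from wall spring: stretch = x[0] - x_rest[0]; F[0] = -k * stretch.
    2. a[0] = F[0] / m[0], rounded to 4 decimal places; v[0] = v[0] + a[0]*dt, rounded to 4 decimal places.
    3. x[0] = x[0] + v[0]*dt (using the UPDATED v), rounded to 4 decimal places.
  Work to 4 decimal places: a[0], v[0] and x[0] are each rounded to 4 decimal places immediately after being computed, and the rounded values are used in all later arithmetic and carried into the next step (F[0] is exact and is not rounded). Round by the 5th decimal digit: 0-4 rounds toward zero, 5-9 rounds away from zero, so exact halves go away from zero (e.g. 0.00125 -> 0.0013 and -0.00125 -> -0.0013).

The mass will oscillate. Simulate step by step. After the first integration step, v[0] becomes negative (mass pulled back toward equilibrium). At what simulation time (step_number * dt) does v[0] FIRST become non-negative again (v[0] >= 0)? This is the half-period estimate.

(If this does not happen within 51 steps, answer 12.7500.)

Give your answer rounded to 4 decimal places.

Step 0: x=[9.1000] v=[0.0000]
Step 1: x=[8.3438] v=[-3.0250]
Step 2: x=[7.0913] v=[-5.0102]
Step 3: x=[5.7730] v=[-5.2733]
Step 4: x=[4.8421] v=[-3.7237]
Step 5: x=[4.6186] v=[-0.8941]
Step 6: x=[5.1793] v=[2.2428]
First v>=0 after going negative at step 6, time=1.5000

Answer: 1.5000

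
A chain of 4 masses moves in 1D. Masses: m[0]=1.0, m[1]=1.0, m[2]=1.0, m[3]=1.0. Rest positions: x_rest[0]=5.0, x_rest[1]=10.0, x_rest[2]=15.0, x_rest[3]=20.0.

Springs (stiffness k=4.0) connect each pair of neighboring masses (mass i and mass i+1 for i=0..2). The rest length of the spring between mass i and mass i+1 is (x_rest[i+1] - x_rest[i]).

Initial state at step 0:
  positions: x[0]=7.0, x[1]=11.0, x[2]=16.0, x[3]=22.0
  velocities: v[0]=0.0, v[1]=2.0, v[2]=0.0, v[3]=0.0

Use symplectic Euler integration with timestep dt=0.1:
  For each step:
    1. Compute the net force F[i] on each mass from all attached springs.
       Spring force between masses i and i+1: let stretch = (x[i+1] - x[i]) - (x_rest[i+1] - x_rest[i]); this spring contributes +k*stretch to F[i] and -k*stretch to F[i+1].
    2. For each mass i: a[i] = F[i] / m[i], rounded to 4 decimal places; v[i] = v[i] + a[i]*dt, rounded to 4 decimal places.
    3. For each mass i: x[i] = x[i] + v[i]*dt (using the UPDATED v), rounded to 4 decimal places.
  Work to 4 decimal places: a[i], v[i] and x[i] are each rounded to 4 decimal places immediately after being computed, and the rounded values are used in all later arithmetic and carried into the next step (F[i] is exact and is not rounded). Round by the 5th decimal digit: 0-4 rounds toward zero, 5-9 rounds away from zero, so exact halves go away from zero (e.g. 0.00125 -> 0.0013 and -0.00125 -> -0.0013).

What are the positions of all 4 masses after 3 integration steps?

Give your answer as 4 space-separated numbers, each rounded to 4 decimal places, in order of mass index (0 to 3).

Step 0: x=[7.0000 11.0000 16.0000 22.0000] v=[0.0000 2.0000 0.0000 0.0000]
Step 1: x=[6.9600 11.2400 16.0400 21.9600] v=[-0.4000 2.4000 0.4000 -0.4000]
Step 2: x=[6.8912 11.5008 16.1248 21.8832] v=[-0.6880 2.6080 0.8480 -0.7680]
Step 3: x=[6.8068 11.7622 16.2550 21.7761] v=[-0.8442 2.6138 1.3018 -1.0714]

Answer: 6.8068 11.7622 16.2550 21.7761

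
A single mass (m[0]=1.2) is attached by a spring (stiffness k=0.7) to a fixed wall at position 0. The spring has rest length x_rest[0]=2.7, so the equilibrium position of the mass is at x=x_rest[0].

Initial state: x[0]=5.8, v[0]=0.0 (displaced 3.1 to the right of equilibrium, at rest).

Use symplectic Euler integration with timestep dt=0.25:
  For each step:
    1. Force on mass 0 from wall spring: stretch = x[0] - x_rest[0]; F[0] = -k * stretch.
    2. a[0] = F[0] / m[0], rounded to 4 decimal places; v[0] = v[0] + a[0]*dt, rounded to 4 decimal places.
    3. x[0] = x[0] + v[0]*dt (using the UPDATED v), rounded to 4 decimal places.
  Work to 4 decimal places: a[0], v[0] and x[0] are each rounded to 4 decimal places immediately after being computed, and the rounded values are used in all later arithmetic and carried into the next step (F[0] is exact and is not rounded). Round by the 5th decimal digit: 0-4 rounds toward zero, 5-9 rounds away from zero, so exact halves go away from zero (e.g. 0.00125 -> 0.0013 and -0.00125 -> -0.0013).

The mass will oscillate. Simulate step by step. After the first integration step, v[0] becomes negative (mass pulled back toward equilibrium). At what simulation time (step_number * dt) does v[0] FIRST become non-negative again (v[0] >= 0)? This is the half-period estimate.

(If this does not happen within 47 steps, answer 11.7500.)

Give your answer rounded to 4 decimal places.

Answer: 4.2500

Derivation:
Step 0: x=[5.8000] v=[0.0000]
Step 1: x=[5.6870] v=[-0.4521]
Step 2: x=[5.4651] v=[-0.8877]
Step 3: x=[5.1424] v=[-1.2910]
Step 4: x=[4.7306] v=[-1.6472]
Step 5: x=[4.2448] v=[-1.9433]
Step 6: x=[3.7027] v=[-2.1686]
Step 7: x=[3.1240] v=[-2.3148]
Step 8: x=[2.5299] v=[-2.3766]
Step 9: x=[1.9420] v=[-2.3518]
Step 10: x=[1.3817] v=[-2.2413]
Step 11: x=[0.8694] v=[-2.0491]
Step 12: x=[0.4239] v=[-1.7821]
Step 13: x=[0.0614] v=[-1.4502]
Step 14: x=[-0.2050] v=[-1.0654]
Step 15: x=[-0.3655] v=[-0.6418]
Step 16: x=[-0.4142] v=[-0.1948]
Step 17: x=[-0.3494] v=[0.2594]
First v>=0 after going negative at step 17, time=4.2500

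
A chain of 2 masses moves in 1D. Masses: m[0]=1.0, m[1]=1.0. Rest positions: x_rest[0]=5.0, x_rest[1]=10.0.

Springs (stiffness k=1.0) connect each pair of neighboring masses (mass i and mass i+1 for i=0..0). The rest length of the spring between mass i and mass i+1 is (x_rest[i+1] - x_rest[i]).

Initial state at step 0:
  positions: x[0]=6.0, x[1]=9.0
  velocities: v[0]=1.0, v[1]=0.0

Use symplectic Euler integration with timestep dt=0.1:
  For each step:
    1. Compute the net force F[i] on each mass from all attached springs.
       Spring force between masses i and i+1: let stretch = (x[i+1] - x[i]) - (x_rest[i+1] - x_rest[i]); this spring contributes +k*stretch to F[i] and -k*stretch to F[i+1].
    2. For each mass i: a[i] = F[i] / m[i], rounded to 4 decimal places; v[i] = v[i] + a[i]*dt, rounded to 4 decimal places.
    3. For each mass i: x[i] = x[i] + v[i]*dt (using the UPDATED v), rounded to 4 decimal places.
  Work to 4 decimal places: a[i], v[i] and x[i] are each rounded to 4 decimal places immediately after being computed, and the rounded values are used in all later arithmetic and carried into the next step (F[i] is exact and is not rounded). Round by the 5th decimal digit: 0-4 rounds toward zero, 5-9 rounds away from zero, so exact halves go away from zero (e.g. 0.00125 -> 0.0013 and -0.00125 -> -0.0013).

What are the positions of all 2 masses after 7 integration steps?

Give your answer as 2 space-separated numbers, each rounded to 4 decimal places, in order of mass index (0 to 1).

Answer: 6.1353 9.5649

Derivation:
Step 0: x=[6.0000 9.0000] v=[1.0000 0.0000]
Step 1: x=[6.0800 9.0200] v=[0.8000 0.2000]
Step 2: x=[6.1394 9.0606] v=[0.5940 0.4060]
Step 3: x=[6.1780 9.1220] v=[0.3861 0.6139]
Step 4: x=[6.1961 9.2040] v=[0.1805 0.8195]
Step 5: x=[6.1942 9.3059] v=[-0.0187 1.0187]
Step 6: x=[6.1735 9.4267] v=[-0.2075 1.2075]
Step 7: x=[6.1353 9.5649] v=[-0.3822 1.3822]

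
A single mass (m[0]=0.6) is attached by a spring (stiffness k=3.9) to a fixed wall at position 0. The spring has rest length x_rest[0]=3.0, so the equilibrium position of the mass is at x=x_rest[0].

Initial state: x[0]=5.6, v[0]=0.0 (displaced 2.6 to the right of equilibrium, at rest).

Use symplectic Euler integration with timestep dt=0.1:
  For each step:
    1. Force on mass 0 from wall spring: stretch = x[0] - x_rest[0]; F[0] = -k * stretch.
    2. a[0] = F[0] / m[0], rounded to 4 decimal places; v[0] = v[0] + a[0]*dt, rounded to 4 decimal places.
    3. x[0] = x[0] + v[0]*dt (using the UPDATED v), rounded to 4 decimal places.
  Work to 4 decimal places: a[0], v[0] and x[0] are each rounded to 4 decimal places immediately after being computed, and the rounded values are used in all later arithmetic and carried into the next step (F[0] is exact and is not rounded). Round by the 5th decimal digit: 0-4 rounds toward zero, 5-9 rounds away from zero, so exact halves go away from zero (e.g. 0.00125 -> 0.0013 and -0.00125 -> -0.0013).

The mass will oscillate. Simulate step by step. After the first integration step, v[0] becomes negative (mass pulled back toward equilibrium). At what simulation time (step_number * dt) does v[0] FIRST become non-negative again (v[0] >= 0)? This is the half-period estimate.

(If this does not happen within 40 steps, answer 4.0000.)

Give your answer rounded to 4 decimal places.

Step 0: x=[5.6000] v=[0.0000]
Step 1: x=[5.4310] v=[-1.6900]
Step 2: x=[5.1040] v=[-3.2702]
Step 3: x=[4.6402] v=[-4.6378]
Step 4: x=[4.0698] v=[-5.7039]
Step 5: x=[3.4299] v=[-6.3993]
Step 6: x=[2.7620] v=[-6.6787]
Step 7: x=[2.1096] v=[-6.5240]
Step 8: x=[1.5151] v=[-5.9452]
Step 9: x=[1.0171] v=[-4.9800]
Step 10: x=[0.6480] v=[-3.6911]
Step 11: x=[0.4318] v=[-2.1623]
Step 12: x=[0.3825] v=[-0.4930]
Step 13: x=[0.5033] v=[1.2084]
First v>=0 after going negative at step 13, time=1.3000

Answer: 1.3000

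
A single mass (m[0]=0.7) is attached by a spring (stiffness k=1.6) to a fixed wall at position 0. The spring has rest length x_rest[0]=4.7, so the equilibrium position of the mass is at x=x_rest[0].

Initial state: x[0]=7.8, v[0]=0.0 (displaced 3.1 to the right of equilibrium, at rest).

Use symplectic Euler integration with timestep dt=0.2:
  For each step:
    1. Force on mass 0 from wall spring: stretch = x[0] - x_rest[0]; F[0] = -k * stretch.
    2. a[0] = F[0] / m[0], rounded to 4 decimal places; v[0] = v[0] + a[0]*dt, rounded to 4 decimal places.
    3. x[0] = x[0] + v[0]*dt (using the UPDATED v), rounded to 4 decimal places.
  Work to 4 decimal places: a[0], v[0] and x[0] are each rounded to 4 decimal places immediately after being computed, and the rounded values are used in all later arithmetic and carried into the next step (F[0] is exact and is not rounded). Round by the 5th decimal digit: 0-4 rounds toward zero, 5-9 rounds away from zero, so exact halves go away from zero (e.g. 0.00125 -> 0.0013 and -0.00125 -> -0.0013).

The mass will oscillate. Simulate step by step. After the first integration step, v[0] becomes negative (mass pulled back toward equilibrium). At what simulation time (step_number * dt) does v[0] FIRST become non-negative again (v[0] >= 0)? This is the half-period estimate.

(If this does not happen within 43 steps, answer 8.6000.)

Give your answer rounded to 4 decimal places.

Step 0: x=[7.8000] v=[0.0000]
Step 1: x=[7.5166] v=[-1.4171]
Step 2: x=[6.9757] v=[-2.7047]
Step 3: x=[6.2267] v=[-3.7450]
Step 4: x=[5.3381] v=[-4.4429]
Step 5: x=[4.3912] v=[-4.7346]
Step 6: x=[3.4725] v=[-4.5934]
Step 7: x=[2.6660] v=[-4.0323]
Step 8: x=[2.0455] v=[-3.1025]
Step 9: x=[1.6677] v=[-1.8890]
Step 10: x=[1.5671] v=[-0.5028]
Step 11: x=[1.7530] v=[0.9294]
First v>=0 after going negative at step 11, time=2.2000

Answer: 2.2000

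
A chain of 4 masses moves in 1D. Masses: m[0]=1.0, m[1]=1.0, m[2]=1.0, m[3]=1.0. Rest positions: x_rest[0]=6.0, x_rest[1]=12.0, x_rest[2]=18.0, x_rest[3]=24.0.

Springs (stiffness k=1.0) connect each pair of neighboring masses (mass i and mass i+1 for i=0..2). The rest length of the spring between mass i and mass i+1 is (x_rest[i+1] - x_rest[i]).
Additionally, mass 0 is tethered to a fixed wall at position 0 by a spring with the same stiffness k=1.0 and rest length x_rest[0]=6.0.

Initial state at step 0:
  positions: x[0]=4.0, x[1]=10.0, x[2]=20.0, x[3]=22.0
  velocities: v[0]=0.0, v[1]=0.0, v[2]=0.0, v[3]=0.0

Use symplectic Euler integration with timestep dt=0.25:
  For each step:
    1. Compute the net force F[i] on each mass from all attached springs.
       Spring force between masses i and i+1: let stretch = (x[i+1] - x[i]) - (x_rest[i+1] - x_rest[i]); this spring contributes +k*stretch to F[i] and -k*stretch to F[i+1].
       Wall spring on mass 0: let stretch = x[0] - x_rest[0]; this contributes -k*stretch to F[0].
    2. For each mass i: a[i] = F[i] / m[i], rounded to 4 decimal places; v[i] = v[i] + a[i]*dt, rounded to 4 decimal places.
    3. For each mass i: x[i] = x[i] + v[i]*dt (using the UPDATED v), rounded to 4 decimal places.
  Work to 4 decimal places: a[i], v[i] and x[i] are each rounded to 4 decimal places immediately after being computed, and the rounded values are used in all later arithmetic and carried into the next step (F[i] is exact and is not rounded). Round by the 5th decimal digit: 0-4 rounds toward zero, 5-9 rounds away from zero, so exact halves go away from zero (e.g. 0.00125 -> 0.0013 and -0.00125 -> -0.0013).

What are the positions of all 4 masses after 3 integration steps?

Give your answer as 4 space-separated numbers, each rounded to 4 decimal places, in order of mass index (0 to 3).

Step 0: x=[4.0000 10.0000 20.0000 22.0000] v=[0.0000 0.0000 0.0000 0.0000]
Step 1: x=[4.1250 10.2500 19.5000 22.2500] v=[0.5000 1.0000 -2.0000 1.0000]
Step 2: x=[4.3750 10.6953 18.5938 22.7031] v=[1.0000 1.7813 -3.6250 1.8125]
Step 3: x=[4.7466 11.2393 17.4507 23.2744] v=[1.4863 2.1759 -4.5723 2.2852]

Answer: 4.7466 11.2393 17.4507 23.2744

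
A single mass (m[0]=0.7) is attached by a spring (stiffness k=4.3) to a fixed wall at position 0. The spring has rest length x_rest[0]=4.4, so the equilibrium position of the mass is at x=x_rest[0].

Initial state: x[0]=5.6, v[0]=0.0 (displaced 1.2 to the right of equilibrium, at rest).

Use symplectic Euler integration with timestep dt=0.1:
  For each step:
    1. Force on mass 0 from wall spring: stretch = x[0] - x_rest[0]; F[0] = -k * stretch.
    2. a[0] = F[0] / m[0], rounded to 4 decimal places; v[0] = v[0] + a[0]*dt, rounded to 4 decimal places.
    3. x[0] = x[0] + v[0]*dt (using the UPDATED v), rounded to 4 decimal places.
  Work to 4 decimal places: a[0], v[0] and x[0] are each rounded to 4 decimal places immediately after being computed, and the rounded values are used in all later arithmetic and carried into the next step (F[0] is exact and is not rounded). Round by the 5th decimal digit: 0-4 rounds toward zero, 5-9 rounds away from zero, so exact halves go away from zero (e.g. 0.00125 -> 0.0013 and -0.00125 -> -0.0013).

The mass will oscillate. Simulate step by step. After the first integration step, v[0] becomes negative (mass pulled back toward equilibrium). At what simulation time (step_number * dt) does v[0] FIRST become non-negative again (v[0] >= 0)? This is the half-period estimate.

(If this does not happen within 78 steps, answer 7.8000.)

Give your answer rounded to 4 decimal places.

Step 0: x=[5.6000] v=[0.0000]
Step 1: x=[5.5263] v=[-0.7371]
Step 2: x=[5.3834] v=[-1.4290]
Step 3: x=[5.1801] v=[-2.0331]
Step 4: x=[4.9289] v=[-2.5123]
Step 5: x=[4.6452] v=[-2.8372]
Step 6: x=[4.3464] v=[-2.9878]
Step 7: x=[4.0509] v=[-2.9549]
Step 8: x=[3.7769] v=[-2.7405]
Step 9: x=[3.5411] v=[-2.3577]
Step 10: x=[3.3581] v=[-1.8301]
Step 11: x=[3.2391] v=[-1.1901]
Step 12: x=[3.1914] v=[-0.4770]
Step 13: x=[3.2179] v=[0.2654]
First v>=0 after going negative at step 13, time=1.3000

Answer: 1.3000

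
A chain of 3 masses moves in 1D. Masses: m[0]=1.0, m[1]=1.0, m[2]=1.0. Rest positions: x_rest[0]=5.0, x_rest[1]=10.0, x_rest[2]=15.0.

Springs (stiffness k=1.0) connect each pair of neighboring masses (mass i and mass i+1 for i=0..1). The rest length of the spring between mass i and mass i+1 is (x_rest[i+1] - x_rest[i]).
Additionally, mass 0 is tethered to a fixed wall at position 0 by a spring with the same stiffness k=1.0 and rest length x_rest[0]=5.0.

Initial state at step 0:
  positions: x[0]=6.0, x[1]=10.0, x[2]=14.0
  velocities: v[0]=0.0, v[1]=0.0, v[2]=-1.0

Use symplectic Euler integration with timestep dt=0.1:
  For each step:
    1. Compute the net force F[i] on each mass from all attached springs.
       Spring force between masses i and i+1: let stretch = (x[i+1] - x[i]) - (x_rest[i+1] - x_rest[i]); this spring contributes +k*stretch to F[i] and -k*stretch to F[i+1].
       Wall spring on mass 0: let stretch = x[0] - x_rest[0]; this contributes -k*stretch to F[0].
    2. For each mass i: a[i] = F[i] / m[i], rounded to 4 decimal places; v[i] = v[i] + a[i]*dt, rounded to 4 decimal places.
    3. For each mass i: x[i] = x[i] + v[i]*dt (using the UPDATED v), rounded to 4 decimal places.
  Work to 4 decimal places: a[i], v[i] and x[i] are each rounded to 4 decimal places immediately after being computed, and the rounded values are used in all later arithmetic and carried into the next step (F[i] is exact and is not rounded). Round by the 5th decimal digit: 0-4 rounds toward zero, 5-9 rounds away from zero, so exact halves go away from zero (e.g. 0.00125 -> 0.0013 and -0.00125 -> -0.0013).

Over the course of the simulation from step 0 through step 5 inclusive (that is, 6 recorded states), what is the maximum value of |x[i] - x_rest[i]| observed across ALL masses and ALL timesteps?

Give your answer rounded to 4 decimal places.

Step 0: x=[6.0000 10.0000 14.0000] v=[0.0000 0.0000 -1.0000]
Step 1: x=[5.9800 10.0000 13.9100] v=[-0.2000 0.0000 -0.9000]
Step 2: x=[5.9404 9.9989 13.8309] v=[-0.3960 -0.0110 -0.7910]
Step 3: x=[5.8820 9.9955 13.7635] v=[-0.5842 -0.0337 -0.6742]
Step 4: x=[5.8059 9.9887 13.7084] v=[-0.7611 -0.0683 -0.5510]
Step 5: x=[5.7136 9.9772 13.6661] v=[-0.9234 -0.1146 -0.4230]
Max displacement = 1.3339

Answer: 1.3339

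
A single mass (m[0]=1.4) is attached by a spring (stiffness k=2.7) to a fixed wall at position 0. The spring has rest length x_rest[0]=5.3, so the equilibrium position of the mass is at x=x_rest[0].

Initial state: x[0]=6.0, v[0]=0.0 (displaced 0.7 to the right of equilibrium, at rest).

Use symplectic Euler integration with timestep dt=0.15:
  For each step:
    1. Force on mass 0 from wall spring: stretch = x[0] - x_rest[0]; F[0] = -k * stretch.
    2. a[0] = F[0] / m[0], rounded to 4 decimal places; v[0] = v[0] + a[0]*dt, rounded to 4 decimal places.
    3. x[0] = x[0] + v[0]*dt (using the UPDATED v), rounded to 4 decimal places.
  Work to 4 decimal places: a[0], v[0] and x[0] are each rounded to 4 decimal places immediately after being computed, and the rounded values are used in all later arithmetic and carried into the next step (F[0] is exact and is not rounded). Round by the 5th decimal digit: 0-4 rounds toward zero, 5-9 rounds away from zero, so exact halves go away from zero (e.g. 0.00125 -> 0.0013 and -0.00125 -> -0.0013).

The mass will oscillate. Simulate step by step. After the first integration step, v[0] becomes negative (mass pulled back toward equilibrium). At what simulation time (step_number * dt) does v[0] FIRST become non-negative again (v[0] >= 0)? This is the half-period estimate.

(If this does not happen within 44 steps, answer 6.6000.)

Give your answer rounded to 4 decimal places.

Step 0: x=[6.0000] v=[0.0000]
Step 1: x=[5.9696] v=[-0.2025]
Step 2: x=[5.9102] v=[-0.3962]
Step 3: x=[5.8243] v=[-0.5727]
Step 4: x=[5.7156] v=[-0.7244]
Step 5: x=[5.5889] v=[-0.8446]
Step 6: x=[5.4497] v=[-0.9282]
Step 7: x=[5.3040] v=[-0.9715]
Step 8: x=[5.1581] v=[-0.9727]
Step 9: x=[5.0184] v=[-0.9316]
Step 10: x=[4.8909] v=[-0.8501]
Step 11: x=[4.7811] v=[-0.7318]
Step 12: x=[4.6938] v=[-0.5817]
Step 13: x=[4.6329] v=[-0.4063]
Step 14: x=[4.6009] v=[-0.2133]
Step 15: x=[4.5992] v=[-0.0111]
Step 16: x=[4.6279] v=[0.1916]
First v>=0 after going negative at step 16, time=2.4000

Answer: 2.4000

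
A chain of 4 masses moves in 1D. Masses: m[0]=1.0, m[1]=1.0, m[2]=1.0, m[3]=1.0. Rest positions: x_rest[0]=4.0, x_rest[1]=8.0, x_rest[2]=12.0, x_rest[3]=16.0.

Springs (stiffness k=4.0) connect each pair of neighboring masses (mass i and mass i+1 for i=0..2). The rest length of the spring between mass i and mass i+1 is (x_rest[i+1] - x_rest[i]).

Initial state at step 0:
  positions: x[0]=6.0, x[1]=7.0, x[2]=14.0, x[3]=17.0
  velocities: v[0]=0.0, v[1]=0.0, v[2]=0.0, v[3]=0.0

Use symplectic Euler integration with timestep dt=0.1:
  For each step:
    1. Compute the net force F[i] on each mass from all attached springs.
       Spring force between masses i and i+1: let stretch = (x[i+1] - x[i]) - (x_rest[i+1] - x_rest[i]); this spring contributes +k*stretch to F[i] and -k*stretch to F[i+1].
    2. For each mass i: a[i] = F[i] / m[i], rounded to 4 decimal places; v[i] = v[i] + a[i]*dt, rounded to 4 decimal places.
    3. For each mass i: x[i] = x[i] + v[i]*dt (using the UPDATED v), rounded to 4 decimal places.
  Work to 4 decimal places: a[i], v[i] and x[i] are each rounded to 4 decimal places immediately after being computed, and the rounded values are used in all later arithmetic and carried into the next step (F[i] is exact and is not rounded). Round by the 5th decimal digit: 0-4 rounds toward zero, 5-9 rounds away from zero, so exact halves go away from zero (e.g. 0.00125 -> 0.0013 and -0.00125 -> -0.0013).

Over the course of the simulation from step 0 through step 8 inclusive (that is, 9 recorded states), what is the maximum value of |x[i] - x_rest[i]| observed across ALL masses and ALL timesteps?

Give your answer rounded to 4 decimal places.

Answer: 2.8477

Derivation:
Step 0: x=[6.0000 7.0000 14.0000 17.0000] v=[0.0000 0.0000 0.0000 0.0000]
Step 1: x=[5.8800 7.2400 13.8400 17.0400] v=[-1.2000 2.4000 -1.6000 0.4000]
Step 2: x=[5.6544 7.6896 13.5440 17.1120] v=[-2.2560 4.4960 -2.9600 0.7200]
Step 3: x=[5.3502 8.2920 13.1565 17.2013] v=[-3.0419 6.0237 -3.8746 0.8928]
Step 4: x=[5.0037 8.9713 12.7363 17.2888] v=[-3.4652 6.7928 -4.2025 0.8749]
Step 5: x=[4.6559 9.6425 12.3476 17.3542] v=[-3.4782 6.7118 -3.8875 0.6539]
Step 6: x=[4.3475 10.2224 12.0509 17.3793] v=[-3.0836 5.7992 -2.9669 0.2513]
Step 7: x=[4.1141 10.6405 11.8942 17.3513] v=[-2.3336 4.1806 -1.5669 -0.2801]
Step 8: x=[3.9818 10.8477 11.9057 17.2650] v=[-1.3230 2.0715 0.1145 -0.8629]
Max displacement = 2.8477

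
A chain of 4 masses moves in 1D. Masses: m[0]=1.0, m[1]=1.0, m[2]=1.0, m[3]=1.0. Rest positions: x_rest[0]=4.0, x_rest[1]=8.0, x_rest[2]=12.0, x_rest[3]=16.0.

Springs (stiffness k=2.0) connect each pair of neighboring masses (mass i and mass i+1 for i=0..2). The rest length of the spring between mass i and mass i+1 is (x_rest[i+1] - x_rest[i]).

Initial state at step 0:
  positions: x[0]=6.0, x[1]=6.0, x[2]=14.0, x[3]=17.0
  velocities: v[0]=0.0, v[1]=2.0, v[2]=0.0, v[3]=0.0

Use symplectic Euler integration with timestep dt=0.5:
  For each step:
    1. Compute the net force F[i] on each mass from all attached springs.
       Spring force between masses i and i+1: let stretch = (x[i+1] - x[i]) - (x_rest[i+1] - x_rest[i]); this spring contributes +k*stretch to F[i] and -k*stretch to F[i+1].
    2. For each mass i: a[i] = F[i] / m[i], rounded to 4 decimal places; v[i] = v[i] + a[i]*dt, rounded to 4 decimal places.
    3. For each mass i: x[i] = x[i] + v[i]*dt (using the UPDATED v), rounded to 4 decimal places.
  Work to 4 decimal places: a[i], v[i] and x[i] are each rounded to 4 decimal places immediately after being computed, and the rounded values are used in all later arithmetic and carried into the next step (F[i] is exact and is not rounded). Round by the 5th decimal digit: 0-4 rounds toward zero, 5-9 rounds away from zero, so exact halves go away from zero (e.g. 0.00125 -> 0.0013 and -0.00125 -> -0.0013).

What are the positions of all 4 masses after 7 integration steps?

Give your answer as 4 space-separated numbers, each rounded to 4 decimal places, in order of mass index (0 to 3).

Answer: 5.9688 11.2813 14.2188 18.5313

Derivation:
Step 0: x=[6.0000 6.0000 14.0000 17.0000] v=[0.0000 2.0000 0.0000 0.0000]
Step 1: x=[4.0000 11.0000 11.5000 17.5000] v=[-4.0000 10.0000 -5.0000 1.0000]
Step 2: x=[3.5000 12.7500 11.7500 17.0000] v=[-1.0000 3.5000 0.5000 -1.0000]
Step 3: x=[5.6250 9.3750 15.1250 15.8750] v=[4.2500 -6.7500 6.7500 -2.2500]
Step 4: x=[7.6250 7.0000 16.0000 16.3750] v=[4.0000 -4.7500 1.7500 1.0000]
Step 5: x=[7.3125 9.4375 12.5625 18.6875] v=[-0.6250 4.8750 -6.8750 4.6250]
Step 6: x=[6.0625 12.3750 10.6250 19.9375] v=[-2.5000 5.8750 -3.8750 2.5000]
Step 7: x=[5.9688 11.2813 14.2188 18.5313] v=[-0.1875 -2.1875 7.1875 -2.8125]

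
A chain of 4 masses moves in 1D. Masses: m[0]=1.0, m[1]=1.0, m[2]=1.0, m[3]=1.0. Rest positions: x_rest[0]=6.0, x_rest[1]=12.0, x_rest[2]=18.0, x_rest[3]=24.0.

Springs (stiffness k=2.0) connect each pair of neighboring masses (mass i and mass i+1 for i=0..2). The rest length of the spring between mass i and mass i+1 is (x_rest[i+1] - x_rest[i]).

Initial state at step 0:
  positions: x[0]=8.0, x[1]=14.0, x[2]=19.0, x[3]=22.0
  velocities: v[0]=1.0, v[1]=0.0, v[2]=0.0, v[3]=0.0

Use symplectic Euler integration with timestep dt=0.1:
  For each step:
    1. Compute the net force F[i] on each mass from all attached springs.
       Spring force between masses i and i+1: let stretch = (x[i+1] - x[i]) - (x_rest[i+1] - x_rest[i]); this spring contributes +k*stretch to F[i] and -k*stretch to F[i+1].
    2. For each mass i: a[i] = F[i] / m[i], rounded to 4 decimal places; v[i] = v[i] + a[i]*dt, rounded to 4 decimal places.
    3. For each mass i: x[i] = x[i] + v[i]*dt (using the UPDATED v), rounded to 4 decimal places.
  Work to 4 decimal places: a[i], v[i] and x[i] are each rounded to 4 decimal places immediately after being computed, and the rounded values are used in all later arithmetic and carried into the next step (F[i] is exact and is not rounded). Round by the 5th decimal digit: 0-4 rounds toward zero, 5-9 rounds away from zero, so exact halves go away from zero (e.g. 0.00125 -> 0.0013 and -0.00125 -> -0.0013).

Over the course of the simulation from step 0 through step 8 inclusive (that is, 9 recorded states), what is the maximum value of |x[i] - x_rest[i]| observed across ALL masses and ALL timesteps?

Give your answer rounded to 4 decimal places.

Step 0: x=[8.0000 14.0000 19.0000 22.0000] v=[1.0000 0.0000 0.0000 0.0000]
Step 1: x=[8.1000 13.9800 18.9600 22.0600] v=[1.0000 -0.2000 -0.4000 0.6000]
Step 2: x=[8.1976 13.9420 18.8824 22.1780] v=[0.9760 -0.3800 -0.7760 1.1800]
Step 3: x=[8.2901 13.8879 18.7719 22.3501] v=[0.9249 -0.5408 -1.1050 1.7209]
Step 4: x=[8.3746 13.8195 18.6353 22.5706] v=[0.8445 -0.6836 -1.3662 2.2053]
Step 5: x=[8.4480 13.7386 18.4811 22.8324] v=[0.7335 -0.8094 -1.5423 2.6182]
Step 6: x=[8.5072 13.6467 18.3191 23.1272] v=[0.5916 -0.9190 -1.6205 2.9479]
Step 7: x=[8.5492 13.5455 18.1598 23.4458] v=[0.4195 -1.0124 -1.5934 3.1863]
Step 8: x=[8.5711 13.4366 18.0139 23.7787] v=[0.2188 -1.0888 -1.4591 3.3291]
Max displacement = 2.5711

Answer: 2.5711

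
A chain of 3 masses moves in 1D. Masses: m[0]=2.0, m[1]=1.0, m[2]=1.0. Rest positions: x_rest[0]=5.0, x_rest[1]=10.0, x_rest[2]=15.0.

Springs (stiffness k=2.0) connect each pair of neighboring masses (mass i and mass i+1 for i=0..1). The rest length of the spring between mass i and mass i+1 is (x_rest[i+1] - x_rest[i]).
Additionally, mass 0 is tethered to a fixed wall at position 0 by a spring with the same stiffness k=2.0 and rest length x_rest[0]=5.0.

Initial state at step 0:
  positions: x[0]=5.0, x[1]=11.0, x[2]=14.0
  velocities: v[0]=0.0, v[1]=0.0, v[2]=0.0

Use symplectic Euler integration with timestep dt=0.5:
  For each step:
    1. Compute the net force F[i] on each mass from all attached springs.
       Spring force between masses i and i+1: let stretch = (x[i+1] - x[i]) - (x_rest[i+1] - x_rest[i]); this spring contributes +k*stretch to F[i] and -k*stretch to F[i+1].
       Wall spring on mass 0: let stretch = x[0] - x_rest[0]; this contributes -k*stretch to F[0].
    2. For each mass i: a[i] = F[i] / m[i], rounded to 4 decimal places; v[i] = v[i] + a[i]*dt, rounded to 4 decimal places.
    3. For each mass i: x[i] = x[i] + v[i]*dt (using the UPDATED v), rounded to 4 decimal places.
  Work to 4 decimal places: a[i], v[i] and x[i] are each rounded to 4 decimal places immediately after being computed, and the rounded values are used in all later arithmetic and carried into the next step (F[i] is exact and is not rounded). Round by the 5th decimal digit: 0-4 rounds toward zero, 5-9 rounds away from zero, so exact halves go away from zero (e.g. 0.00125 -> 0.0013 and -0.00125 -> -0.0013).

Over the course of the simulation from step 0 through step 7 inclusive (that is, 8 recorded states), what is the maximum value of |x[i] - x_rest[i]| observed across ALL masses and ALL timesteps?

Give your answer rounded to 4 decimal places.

Step 0: x=[5.0000 11.0000 14.0000] v=[0.0000 0.0000 0.0000]
Step 1: x=[5.2500 9.5000 15.0000] v=[0.5000 -3.0000 2.0000]
Step 2: x=[5.2500 8.6250 15.7500] v=[0.0000 -1.7500 1.5000]
Step 3: x=[4.7813 9.6250 15.4375] v=[-0.9375 2.0000 -0.6250]
Step 4: x=[4.3282 11.1094 14.7188] v=[-0.9063 2.9688 -1.4375]
Step 5: x=[4.4883 11.0079 14.6954] v=[0.3202 -0.2030 -0.0469]
Step 6: x=[5.1563 9.4904 15.3282] v=[1.3359 -3.0351 1.2656]
Step 7: x=[5.6187 8.7247 15.5421] v=[0.9248 -1.5314 0.4278]
Max displacement = 1.3750

Answer: 1.3750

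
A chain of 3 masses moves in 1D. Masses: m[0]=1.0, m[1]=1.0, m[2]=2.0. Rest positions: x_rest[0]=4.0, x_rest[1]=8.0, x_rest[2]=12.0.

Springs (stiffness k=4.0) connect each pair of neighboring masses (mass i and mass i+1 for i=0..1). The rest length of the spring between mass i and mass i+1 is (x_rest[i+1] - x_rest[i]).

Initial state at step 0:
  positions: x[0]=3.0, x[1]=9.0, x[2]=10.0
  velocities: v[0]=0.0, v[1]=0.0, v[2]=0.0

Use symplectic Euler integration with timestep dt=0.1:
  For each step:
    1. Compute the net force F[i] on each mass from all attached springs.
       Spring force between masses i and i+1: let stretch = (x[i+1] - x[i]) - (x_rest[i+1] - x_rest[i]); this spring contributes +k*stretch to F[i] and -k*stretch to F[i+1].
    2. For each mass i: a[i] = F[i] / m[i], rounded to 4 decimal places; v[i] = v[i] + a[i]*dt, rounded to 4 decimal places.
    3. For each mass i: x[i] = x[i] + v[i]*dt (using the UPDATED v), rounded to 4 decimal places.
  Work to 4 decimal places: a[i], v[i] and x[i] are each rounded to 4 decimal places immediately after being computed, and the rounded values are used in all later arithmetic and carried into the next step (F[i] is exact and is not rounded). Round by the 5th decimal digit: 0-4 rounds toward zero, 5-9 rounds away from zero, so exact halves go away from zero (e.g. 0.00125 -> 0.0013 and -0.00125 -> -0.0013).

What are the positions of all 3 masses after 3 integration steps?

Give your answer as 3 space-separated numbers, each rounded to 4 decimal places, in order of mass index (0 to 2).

Step 0: x=[3.0000 9.0000 10.0000] v=[0.0000 0.0000 0.0000]
Step 1: x=[3.0800 8.8000 10.0600] v=[0.8000 -2.0000 0.6000]
Step 2: x=[3.2288 8.4216 10.1748] v=[1.4880 -3.7840 1.1480]
Step 3: x=[3.4253 7.9056 10.3345] v=[1.9651 -5.1598 1.5974]

Answer: 3.4253 7.9056 10.3345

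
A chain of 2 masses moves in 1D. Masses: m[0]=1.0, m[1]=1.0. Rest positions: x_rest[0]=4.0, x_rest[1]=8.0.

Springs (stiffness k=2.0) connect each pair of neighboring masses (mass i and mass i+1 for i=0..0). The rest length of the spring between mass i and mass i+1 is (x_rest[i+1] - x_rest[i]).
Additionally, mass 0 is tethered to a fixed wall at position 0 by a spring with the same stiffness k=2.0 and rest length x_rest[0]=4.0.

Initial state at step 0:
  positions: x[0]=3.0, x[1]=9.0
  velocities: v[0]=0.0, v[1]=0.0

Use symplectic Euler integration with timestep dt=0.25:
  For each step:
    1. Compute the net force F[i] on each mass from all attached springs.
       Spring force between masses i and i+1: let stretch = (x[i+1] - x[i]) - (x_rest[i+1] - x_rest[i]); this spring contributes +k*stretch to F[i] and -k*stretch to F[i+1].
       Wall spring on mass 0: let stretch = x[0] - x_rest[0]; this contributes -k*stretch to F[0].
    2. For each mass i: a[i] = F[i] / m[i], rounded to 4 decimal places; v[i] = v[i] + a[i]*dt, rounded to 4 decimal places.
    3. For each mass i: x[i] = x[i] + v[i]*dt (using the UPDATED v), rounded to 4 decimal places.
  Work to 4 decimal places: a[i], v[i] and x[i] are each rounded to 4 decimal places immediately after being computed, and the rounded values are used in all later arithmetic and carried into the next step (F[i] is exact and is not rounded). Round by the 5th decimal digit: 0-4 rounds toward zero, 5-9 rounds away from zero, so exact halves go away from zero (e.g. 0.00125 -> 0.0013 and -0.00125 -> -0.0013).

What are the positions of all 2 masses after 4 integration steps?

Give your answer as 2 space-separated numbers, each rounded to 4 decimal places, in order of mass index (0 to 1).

Answer: 5.1487 7.5024

Derivation:
Step 0: x=[3.0000 9.0000] v=[0.0000 0.0000]
Step 1: x=[3.3750 8.7500] v=[1.5000 -1.0000]
Step 2: x=[4.0000 8.3281] v=[2.5000 -1.6875]
Step 3: x=[4.6660 7.8652] v=[2.6641 -1.8516]
Step 4: x=[5.1487 7.5024] v=[1.9307 -1.4512]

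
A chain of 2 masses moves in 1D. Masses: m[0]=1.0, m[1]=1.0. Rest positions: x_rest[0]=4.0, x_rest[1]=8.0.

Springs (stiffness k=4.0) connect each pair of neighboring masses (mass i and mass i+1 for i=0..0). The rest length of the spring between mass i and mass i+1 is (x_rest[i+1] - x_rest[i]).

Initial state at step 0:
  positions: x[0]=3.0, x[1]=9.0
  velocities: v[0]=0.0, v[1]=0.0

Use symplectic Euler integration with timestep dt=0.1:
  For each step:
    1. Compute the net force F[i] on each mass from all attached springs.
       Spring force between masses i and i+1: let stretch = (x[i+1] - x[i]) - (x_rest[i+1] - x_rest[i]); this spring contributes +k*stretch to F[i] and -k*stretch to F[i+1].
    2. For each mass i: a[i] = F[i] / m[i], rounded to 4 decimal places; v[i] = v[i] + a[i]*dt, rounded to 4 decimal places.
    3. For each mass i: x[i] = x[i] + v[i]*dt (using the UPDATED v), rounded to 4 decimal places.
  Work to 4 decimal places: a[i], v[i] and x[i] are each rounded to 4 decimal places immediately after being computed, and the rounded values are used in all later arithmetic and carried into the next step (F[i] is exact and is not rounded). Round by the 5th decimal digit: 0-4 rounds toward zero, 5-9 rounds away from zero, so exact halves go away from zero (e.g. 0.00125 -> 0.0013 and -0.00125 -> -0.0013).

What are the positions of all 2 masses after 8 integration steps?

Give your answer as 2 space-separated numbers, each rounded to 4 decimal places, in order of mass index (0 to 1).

Answer: 4.7531 7.2469

Derivation:
Step 0: x=[3.0000 9.0000] v=[0.0000 0.0000]
Step 1: x=[3.0800 8.9200] v=[0.8000 -0.8000]
Step 2: x=[3.2336 8.7664] v=[1.5360 -1.5360]
Step 3: x=[3.4485 8.5515] v=[2.1491 -2.1491]
Step 4: x=[3.7075 8.2925] v=[2.5903 -2.5903]
Step 5: x=[3.9899 8.0101] v=[2.8243 -2.8243]
Step 6: x=[4.2731 7.7269] v=[2.8324 -2.8324]
Step 7: x=[4.5345 7.4655] v=[2.6139 -2.6139]
Step 8: x=[4.7531 7.2469] v=[2.1863 -2.1863]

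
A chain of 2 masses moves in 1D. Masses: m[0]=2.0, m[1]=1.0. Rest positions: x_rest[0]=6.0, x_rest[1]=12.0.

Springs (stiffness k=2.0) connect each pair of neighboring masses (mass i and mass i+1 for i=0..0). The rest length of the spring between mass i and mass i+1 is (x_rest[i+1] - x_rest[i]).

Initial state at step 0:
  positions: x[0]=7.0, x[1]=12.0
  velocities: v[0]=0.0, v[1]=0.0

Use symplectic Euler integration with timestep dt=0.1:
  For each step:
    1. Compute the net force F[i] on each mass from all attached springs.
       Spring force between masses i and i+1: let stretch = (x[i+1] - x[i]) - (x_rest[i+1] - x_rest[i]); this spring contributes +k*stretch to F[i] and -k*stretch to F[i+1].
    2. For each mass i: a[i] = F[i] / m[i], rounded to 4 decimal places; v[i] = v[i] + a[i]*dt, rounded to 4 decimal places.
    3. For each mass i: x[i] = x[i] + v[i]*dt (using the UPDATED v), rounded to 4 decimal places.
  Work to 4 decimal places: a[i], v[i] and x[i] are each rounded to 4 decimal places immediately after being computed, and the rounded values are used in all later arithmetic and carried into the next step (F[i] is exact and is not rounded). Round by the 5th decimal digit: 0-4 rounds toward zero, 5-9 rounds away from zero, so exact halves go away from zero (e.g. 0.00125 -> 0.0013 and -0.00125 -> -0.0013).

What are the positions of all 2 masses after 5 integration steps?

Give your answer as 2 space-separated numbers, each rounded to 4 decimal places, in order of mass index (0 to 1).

Answer: 6.8602 12.2795

Derivation:
Step 0: x=[7.0000 12.0000] v=[0.0000 0.0000]
Step 1: x=[6.9900 12.0200] v=[-0.1000 0.2000]
Step 2: x=[6.9703 12.0594] v=[-0.1970 0.3940]
Step 3: x=[6.9415 12.1170] v=[-0.2881 0.5762]
Step 4: x=[6.9044 12.1911] v=[-0.3706 0.7411]
Step 5: x=[6.8602 12.2795] v=[-0.4419 0.8838]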